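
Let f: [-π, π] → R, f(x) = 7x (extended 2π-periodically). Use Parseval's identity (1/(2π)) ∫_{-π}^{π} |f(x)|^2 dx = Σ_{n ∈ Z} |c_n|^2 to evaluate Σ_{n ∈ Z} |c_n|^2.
Σ |c_n|^2 = 49π^2/3

Expand and integrate term by term over [-π, π]:
  ∫ (7x)^2 dx = 49·(2π^3/3); ∫ 2·7·(0)·x dx = 0 (odd integrand); ∫ 0^2 dx = 0·2π.
So (1/(2π)) ∫_{-π}^{π} (7x)^2 dx = 49π^2/3 + 0 = 49π^2/3.
Parseval ⇒ Σ |c_n|^2 = 49π^2/3.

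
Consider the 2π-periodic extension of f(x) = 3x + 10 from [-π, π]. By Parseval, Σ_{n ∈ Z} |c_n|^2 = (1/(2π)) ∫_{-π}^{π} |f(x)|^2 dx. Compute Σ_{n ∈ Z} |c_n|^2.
Σ |c_n|^2 = 3π^2 + 100

Expand and integrate term by term over [-π, π]:
  ∫ (3x)^2 dx = 9·(2π^3/3); ∫ 2·3·(10)·x dx = 0 (odd integrand); ∫ 10^2 dx = 100·2π.
So (1/(2π)) ∫_{-π}^{π} (3x + 10)^2 dx = 9π^2/3 + 100 = 3π^2 + 100.
Parseval ⇒ Σ |c_n|^2 = 3π^2 + 100.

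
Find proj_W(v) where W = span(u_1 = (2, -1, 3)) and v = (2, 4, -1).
proj_W(v) = (-3/7, 3/14, -9/14)

Set up U = [u_1 | ... | u_1] ∈ R^(3×1). The projector onto W = col(U) is P = U (U^T U)^(-1) U^T.
Compute U^T U =
  [14],
and U^T v = (-3).
Solve U^T U · c = U^T v for the coefficients: c = (-3/14). The projection is proj_W(v) = U c.
Check: (v - proj_W(v)) · u_1 = 0  (should be 0).
Result: proj_W(v) = (-3/7, 3/14, -9/14).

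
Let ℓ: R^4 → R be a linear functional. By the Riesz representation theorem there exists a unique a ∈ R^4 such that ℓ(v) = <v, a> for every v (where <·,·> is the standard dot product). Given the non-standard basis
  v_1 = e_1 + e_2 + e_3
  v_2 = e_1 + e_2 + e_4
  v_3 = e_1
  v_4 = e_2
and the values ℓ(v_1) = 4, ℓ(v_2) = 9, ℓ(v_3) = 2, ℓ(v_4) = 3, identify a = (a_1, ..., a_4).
a = (2, 3, -1, 4)

Write a = (a_1, ..., a_4) in the standard basis. For each basis vector v_i, ℓ(v_i) = <v_i, a> is a linear equation in the a_j's. Collect the n equations into a matrix system V a = ℓ, where row i of V is v_i (expressed in the standard basis). Since V is invertible (lower-triangular with 1s on the diagonal, up to permutation), solve by back-substitution:
  V =
[[1, 1, 1, 0],
 [1, 1, 0, 1],
 [1, 0, 0, 0],
 [0, 1, 0, 0]]
  V a = (4, 9, 2, 3)
Solving gives a = (2, 3, -1, 4).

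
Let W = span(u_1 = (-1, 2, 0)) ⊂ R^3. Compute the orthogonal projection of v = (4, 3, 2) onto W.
proj_W(v) = (-2/5, 4/5, 0)

Set up U = [u_1 | ... | u_1] ∈ R^(3×1). The projector onto W = col(U) is P = U (U^T U)^(-1) U^T.
Compute U^T U =
  [5],
and U^T v = (2).
Solve U^T U · c = U^T v for the coefficients: c = (2/5). The projection is proj_W(v) = U c.
Check: (v - proj_W(v)) · u_1 = 0  (should be 0).
Result: proj_W(v) = (-2/5, 4/5, 0).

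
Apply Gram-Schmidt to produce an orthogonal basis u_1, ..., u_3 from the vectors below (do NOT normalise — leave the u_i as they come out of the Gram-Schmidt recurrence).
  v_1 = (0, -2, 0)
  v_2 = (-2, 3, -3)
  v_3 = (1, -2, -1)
Orthogonal basis:
  u_1 = (0, -2, 0)
  u_2 = (-2, 0, -3)
  u_3 = (15/13, 0, -10/13)

Apply the Gram-Schmidt recurrence
  u_1 = v_1
  u_i = v_i − Σ_{j<i} ((v_i · u_j) / (u_j · u_j)) · u_j.

Step by step this gives:
  u_1 = (0, -2, 0)
  u_2 = (-2, 0, -3)
  u_3 = (15/13, 0, -10/13)

Orthogonality check:
  u_2 · u_1 = 0 (should be 0)
  u_3 · u_1 = 0 (should be 0)
  u_3 · u_2 = 0 (should be 0)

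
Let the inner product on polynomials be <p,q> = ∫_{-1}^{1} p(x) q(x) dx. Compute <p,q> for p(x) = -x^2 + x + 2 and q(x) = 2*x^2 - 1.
<p,q> = -22/15

Expand the product: p(x)·q(x) = -2*x^4 + 2*x^3 + 5*x^2 - x - 2.
∫_{-1}^{1} of each monomial x^k gives [2/(k+1) if k even, 0 if k odd]. Integrating term-by-term (or equivalently evaluating the antiderivative F(x) = -2*x^5/5 + x^4/2 + 5*x^3/3 - x^2/2 - 2*x at the endpoints):
  F(1) − F(−1) = -11/15 − (11/15) = -22/15.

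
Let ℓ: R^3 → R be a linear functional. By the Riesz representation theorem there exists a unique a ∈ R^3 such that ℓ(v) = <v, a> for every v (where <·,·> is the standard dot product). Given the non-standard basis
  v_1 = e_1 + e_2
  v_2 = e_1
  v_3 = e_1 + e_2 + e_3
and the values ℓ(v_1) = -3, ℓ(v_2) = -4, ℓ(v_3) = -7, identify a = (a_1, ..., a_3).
a = (-4, 1, -4)

Write a = (a_1, ..., a_3) in the standard basis. For each basis vector v_i, ℓ(v_i) = <v_i, a> is a linear equation in the a_j's. Collect the n equations into a matrix system V a = ℓ, where row i of V is v_i (expressed in the standard basis). Since V is invertible (lower-triangular with 1s on the diagonal, up to permutation), solve by back-substitution:
  V =
[[1, 1, 0],
 [1, 0, 0],
 [1, 1, 1]]
  V a = (-3, -4, -7)
Solving gives a = (-4, 1, -4).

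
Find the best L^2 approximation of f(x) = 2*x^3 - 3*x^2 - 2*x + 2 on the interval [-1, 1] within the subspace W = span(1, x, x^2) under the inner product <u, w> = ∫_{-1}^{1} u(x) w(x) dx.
g(x) = -3*x^2 - 4*x/5 + 2

The best approximation g ∈ W is the orthogonal projection of f onto W. Writing g = a_0 + a_1 x + a_2 x^2, the coefficients solve the normal equations G · a = b where
  G_{ij} = <φ_i, φ_j> and b_i = <f, φ_i>, with φ_0 = 1, φ_1 = x, φ_2 = x^2.
G =
  [2, 0, 2/3]
  [0, 2/3, 0]
  [2/3, 0, 2/5],
b = (2, -8/15, 2/15).
Solving gives a_0 = 2, a_1 = -4/5, a_2 = -3, so
  g(x) = -3*x^2 - 4*x/5 + 2.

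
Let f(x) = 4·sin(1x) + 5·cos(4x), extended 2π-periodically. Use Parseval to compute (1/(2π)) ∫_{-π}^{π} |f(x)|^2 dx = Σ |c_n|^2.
Σ |c_n|^2 = 41/2

Expand |f|^2 and use orthogonality of {sin(nx), cos(mx)} on [-π, π]:
  ∫_{-π}^{π} sin(nx)^2 dx = π, ∫ cos(mx)^2 dx = π, and cross terms integrate to 0.
So ∫_{-π}^{π} f(x)^2 dx = 4^2 · π + 5^2 · π = (16 + 25)π.
Divide by 2π: (16 + 25)/2 = 41/2.
By Parseval, this equals Σ |c_n|^2.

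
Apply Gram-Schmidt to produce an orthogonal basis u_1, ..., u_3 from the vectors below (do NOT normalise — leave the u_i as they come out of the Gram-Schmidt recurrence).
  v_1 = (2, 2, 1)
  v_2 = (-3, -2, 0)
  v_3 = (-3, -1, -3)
Orthogonal basis:
  u_1 = (2, 2, 1)
  u_2 = (-7/9, 2/9, 10/9)
  u_3 = (-18/17, 27/17, -18/17)

Apply the Gram-Schmidt recurrence
  u_1 = v_1
  u_i = v_i − Σ_{j<i} ((v_i · u_j) / (u_j · u_j)) · u_j.

Step by step this gives:
  u_1 = (2, 2, 1)
  u_2 = (-7/9, 2/9, 10/9)
  u_3 = (-18/17, 27/17, -18/17)

Orthogonality check:
  u_2 · u_1 = 0 (should be 0)
  u_3 · u_1 = 0 (should be 0)
  u_3 · u_2 = 0 (should be 0)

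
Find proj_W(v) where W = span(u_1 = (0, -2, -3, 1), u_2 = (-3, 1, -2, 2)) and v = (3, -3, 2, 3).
proj_W(v) = (79/36, -193/108, -13/108, -101/108)

Set up U = [u_1 | ... | u_2] ∈ R^(4×2). The projector onto W = col(U) is P = U (U^T U)^(-1) U^T.
Compute U^T U =
  [14, 6]
  [6, 18],
and U^T v = (3, -10).
Solve U^T U · c = U^T v for the coefficients: c = (19/36, -79/108). The projection is proj_W(v) = U c.
Check: (v - proj_W(v)) · u_1 = 0  (should be 0).
Check: (v - proj_W(v)) · u_2 = 0  (should be 0).
Result: proj_W(v) = (79/36, -193/108, -13/108, -101/108).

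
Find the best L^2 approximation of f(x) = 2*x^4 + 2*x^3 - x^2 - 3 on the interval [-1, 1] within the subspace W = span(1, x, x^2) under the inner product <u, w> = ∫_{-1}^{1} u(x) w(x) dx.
g(x) = 5*x^2/7 + 6*x/5 - 111/35

The best approximation g ∈ W is the orthogonal projection of f onto W. Writing g = a_0 + a_1 x + a_2 x^2, the coefficients solve the normal equations G · a = b where
  G_{ij} = <φ_i, φ_j> and b_i = <f, φ_i>, with φ_0 = 1, φ_1 = x, φ_2 = x^2.
G =
  [2, 0, 2/3]
  [0, 2/3, 0]
  [2/3, 0, 2/5],
b = (-88/15, 4/5, -64/35).
Solving gives a_0 = -111/35, a_1 = 6/5, a_2 = 5/7, so
  g(x) = 5*x^2/7 + 6*x/5 - 111/35.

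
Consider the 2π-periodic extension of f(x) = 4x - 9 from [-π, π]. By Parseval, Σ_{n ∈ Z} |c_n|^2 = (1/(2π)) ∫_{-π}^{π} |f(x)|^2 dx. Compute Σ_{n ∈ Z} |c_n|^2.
Σ |c_n|^2 = 16π^2/3 + 81

Expand and integrate term by term over [-π, π]:
  ∫ (4x)^2 dx = 16·(2π^3/3); ∫ 2·4·(-9)·x dx = 0 (odd integrand); ∫ (-9)^2 dx = 81·2π.
So (1/(2π)) ∫_{-π}^{π} (4x - 9)^2 dx = 16π^2/3 + 81 = 16π^2/3 + 81.
Parseval ⇒ Σ |c_n|^2 = 16π^2/3 + 81.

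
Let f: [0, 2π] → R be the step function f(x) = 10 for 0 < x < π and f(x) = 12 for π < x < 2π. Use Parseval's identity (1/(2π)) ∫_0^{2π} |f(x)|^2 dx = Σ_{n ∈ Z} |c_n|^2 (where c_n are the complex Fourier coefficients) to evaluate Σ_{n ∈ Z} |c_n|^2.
Σ |c_n|^2 = 122

Parseval equates the L^2 energy of f (normalised by 1/(2π)) with the ℓ^2 sum of its Fourier coefficients: (1/(2π)) ∫_0^{2π} |f|^2 = Σ |c_n|^2.
Compute the left side: (1/(2π)) [∫_0^π 10^2 dx + ∫_π^{2π} 12^2 dx] = (1/(2π)) · (100π + 144π) = (100 + 144)/2 = 122.
So Σ_{n ∈ Z} |c_n|^2 = 122.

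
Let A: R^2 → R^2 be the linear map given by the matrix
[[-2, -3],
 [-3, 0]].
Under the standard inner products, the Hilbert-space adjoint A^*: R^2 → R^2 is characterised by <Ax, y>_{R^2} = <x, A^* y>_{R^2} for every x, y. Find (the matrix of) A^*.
A^* = A^T =
[[-2, -3],
 [-3, 0]]

For real matrices with standard dot products, the defining identity <Ax, y> = <x, A^* y> gives (Ax)^T y = x^T (A^*) y, i.e. x^T A^T y = x^T (A^*) y. Since this holds for all x, y, we must have A^* = A^T. Therefore
A^* =
[[-2, -3],
 [-3, 0]].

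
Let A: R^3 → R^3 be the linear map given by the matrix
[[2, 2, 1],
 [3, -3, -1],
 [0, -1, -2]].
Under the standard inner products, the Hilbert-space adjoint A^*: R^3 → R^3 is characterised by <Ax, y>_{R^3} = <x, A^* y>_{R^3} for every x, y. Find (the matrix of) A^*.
A^* = A^T =
[[2, 3, 0],
 [2, -3, -1],
 [1, -1, -2]]

For real matrices with standard dot products, the defining identity <Ax, y> = <x, A^* y> gives (Ax)^T y = x^T (A^*) y, i.e. x^T A^T y = x^T (A^*) y. Since this holds for all x, y, we must have A^* = A^T. Therefore
A^* =
[[2, 3, 0],
 [2, -3, -1],
 [1, -1, -2]].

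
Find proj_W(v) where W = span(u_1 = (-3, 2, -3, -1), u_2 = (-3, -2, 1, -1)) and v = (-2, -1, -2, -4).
proj_W(v) = (-23/7, -1/21, -22/21, -23/21)

Set up U = [u_1 | ... | u_2] ∈ R^(4×2). The projector onto W = col(U) is P = U (U^T U)^(-1) U^T.
Compute U^T U =
  [23, 3]
  [3, 15],
and U^T v = (14, 10).
Solve U^T U · c = U^T v for the coefficients: c = (15/28, 47/84). The projection is proj_W(v) = U c.
Check: (v - proj_W(v)) · u_1 = 0  (should be 0).
Check: (v - proj_W(v)) · u_2 = 0  (should be 0).
Result: proj_W(v) = (-23/7, -1/21, -22/21, -23/21).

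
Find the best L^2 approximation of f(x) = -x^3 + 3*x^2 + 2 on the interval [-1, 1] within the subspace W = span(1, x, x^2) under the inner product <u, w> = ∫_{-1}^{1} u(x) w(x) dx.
g(x) = 3*x^2 - 3*x/5 + 2

The best approximation g ∈ W is the orthogonal projection of f onto W. Writing g = a_0 + a_1 x + a_2 x^2, the coefficients solve the normal equations G · a = b where
  G_{ij} = <φ_i, φ_j> and b_i = <f, φ_i>, with φ_0 = 1, φ_1 = x, φ_2 = x^2.
G =
  [2, 0, 2/3]
  [0, 2/3, 0]
  [2/3, 0, 2/5],
b = (6, -2/5, 38/15).
Solving gives a_0 = 2, a_1 = -3/5, a_2 = 3, so
  g(x) = 3*x^2 - 3*x/5 + 2.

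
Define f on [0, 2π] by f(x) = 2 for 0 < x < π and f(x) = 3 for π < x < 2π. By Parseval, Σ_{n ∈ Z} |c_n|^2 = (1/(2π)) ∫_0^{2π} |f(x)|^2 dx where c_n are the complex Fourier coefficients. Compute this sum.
Σ |c_n|^2 = 13/2

Parseval equates the L^2 energy of f (normalised by 1/(2π)) with the ℓ^2 sum of its Fourier coefficients: (1/(2π)) ∫_0^{2π} |f|^2 = Σ |c_n|^2.
Compute the left side: (1/(2π)) [∫_0^π 2^2 dx + ∫_π^{2π} 3^2 dx] = (1/(2π)) · (4π + 9π) = (4 + 9)/2 = 13/2.
So Σ_{n ∈ Z} |c_n|^2 = 13/2.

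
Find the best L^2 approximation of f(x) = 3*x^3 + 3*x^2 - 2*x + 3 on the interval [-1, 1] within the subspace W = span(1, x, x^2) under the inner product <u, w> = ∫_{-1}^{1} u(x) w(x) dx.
g(x) = 3*x^2 - x/5 + 3

The best approximation g ∈ W is the orthogonal projection of f onto W. Writing g = a_0 + a_1 x + a_2 x^2, the coefficients solve the normal equations G · a = b where
  G_{ij} = <φ_i, φ_j> and b_i = <f, φ_i>, with φ_0 = 1, φ_1 = x, φ_2 = x^2.
G =
  [2, 0, 2/3]
  [0, 2/3, 0]
  [2/3, 0, 2/5],
b = (8, -2/15, 16/5).
Solving gives a_0 = 3, a_1 = -1/5, a_2 = 3, so
  g(x) = 3*x^2 - x/5 + 3.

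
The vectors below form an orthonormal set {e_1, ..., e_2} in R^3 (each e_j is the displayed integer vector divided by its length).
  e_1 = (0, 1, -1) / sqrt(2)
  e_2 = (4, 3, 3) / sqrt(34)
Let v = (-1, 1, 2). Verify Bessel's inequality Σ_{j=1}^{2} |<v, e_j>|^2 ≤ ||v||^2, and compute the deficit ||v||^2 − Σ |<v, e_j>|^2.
Σ |<v, e_j>|^2 = 21/17; ||v||^2 = 6; deficit = 81/17

Write each e_j = u_j / sqrt(<u_j, u_j>) where u_j is the displayed integer vector. Then <v, e_j> = <v, u_j> / sqrt(<u_j, u_j>), so |<v, e_j>|^2 = <v, u_j>^2 / <u_j, u_j>.
Coefficients: <v, e_1> = -1/sqrt(2), <v, e_2> = 5/sqrt(34).
Square and sum: Σ |<v, e_j>|^2 = 21/17.
Compute ||v||^2 = v·v = 6.
Deficit = 6 − 21/17 = 81/17 ≥ 0, confirming Bessel's inequality. (The deficit equals ||v − Σ <v,e_j> e_j||^2, the squared distance from v to span{e_j}.)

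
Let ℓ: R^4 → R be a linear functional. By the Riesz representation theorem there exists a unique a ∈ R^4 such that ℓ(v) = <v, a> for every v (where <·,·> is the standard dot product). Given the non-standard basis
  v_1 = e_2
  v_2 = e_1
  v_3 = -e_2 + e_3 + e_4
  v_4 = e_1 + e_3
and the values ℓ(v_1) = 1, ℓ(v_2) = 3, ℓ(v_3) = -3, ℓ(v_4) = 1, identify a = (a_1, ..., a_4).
a = (3, 1, -2, 0)

Write a = (a_1, ..., a_4) in the standard basis. For each basis vector v_i, ℓ(v_i) = <v_i, a> is a linear equation in the a_j's. Collect the n equations into a matrix system V a = ℓ, where row i of V is v_i (expressed in the standard basis). Since V is invertible (lower-triangular with 1s on the diagonal, up to permutation), solve by back-substitution:
  V =
[[0, 1, 0, 0],
 [1, 0, 0, 0],
 [0, -1, 1, 1],
 [1, 0, 1, 0]]
  V a = (1, 3, -3, 1)
Solving gives a = (3, 1, -2, 0).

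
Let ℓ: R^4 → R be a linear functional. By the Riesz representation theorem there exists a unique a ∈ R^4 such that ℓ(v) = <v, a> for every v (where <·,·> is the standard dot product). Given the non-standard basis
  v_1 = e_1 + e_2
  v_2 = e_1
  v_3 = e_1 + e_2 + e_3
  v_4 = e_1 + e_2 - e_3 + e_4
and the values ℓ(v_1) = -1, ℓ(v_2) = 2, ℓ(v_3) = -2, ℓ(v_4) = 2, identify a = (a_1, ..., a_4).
a = (2, -3, -1, 2)

Write a = (a_1, ..., a_4) in the standard basis. For each basis vector v_i, ℓ(v_i) = <v_i, a> is a linear equation in the a_j's. Collect the n equations into a matrix system V a = ℓ, where row i of V is v_i (expressed in the standard basis). Since V is invertible (lower-triangular with 1s on the diagonal, up to permutation), solve by back-substitution:
  V =
[[1, 1, 0, 0],
 [1, 0, 0, 0],
 [1, 1, 1, 0],
 [1, 1, -1, 1]]
  V a = (-1, 2, -2, 2)
Solving gives a = (2, -3, -1, 2).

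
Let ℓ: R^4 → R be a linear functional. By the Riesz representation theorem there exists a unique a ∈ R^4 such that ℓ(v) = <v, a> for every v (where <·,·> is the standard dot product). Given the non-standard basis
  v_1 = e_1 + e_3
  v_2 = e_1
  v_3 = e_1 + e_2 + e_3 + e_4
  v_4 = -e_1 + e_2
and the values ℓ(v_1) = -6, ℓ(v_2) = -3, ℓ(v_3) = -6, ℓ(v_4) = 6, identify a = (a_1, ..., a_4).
a = (-3, 3, -3, -3)

Write a = (a_1, ..., a_4) in the standard basis. For each basis vector v_i, ℓ(v_i) = <v_i, a> is a linear equation in the a_j's. Collect the n equations into a matrix system V a = ℓ, where row i of V is v_i (expressed in the standard basis). Since V is invertible (lower-triangular with 1s on the diagonal, up to permutation), solve by back-substitution:
  V =
[[1, 0, 1, 0],
 [1, 0, 0, 0],
 [1, 1, 1, 1],
 [-1, 1, 0, 0]]
  V a = (-6, -3, -6, 6)
Solving gives a = (-3, 3, -3, -3).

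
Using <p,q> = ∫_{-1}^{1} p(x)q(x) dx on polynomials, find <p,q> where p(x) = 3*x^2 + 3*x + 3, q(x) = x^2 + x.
<p,q> = 26/5

Expand the product: p(x)·q(x) = 3*x^4 + 6*x^3 + 6*x^2 + 3*x.
∫_{-1}^{1} of each monomial x^k gives [2/(k+1) if k even, 0 if k odd]. Integrating term-by-term (or equivalently evaluating the antiderivative F(x) = 3*x^5/5 + 3*x^4/2 + 2*x^3 + 3*x^2/2 at the endpoints):
  F(1) − F(−1) = 28/5 − (2/5) = 26/5.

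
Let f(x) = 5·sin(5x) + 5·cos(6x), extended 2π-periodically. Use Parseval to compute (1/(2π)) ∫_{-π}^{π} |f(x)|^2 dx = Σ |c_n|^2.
Σ |c_n|^2 = 25

Expand |f|^2 and use orthogonality of {sin(nx), cos(mx)} on [-π, π]:
  ∫_{-π}^{π} sin(nx)^2 dx = π, ∫ cos(mx)^2 dx = π, and cross terms integrate to 0.
So ∫_{-π}^{π} f(x)^2 dx = 5^2 · π + 5^2 · π = (25 + 25)π.
Divide by 2π: (25 + 25)/2 = 25.
By Parseval, this equals Σ |c_n|^2.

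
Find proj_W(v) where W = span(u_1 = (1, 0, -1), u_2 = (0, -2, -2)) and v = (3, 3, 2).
proj_W(v) = (7/3, 11/3, 4/3)

Set up U = [u_1 | ... | u_2] ∈ R^(3×2). The projector onto W = col(U) is P = U (U^T U)^(-1) U^T.
Compute U^T U =
  [2, 2]
  [2, 8],
and U^T v = (1, -10).
Solve U^T U · c = U^T v for the coefficients: c = (7/3, -11/6). The projection is proj_W(v) = U c.
Check: (v - proj_W(v)) · u_1 = 0  (should be 0).
Check: (v - proj_W(v)) · u_2 = 0  (should be 0).
Result: proj_W(v) = (7/3, 11/3, 4/3).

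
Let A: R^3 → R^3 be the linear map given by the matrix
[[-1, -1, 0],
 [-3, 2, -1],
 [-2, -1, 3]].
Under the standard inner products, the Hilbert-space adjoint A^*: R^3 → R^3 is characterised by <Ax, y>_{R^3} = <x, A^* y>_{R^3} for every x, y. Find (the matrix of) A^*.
A^* = A^T =
[[-1, -3, -2],
 [-1, 2, -1],
 [0, -1, 3]]

For real matrices with standard dot products, the defining identity <Ax, y> = <x, A^* y> gives (Ax)^T y = x^T (A^*) y, i.e. x^T A^T y = x^T (A^*) y. Since this holds for all x, y, we must have A^* = A^T. Therefore
A^* =
[[-1, -3, -2],
 [-1, 2, -1],
 [0, -1, 3]].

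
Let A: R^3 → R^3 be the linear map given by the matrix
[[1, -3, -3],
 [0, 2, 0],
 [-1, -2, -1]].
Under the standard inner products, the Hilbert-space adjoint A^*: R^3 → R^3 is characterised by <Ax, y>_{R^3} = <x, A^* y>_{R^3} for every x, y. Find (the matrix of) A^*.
A^* = A^T =
[[1, 0, -1],
 [-3, 2, -2],
 [-3, 0, -1]]

For real matrices with standard dot products, the defining identity <Ax, y> = <x, A^* y> gives (Ax)^T y = x^T (A^*) y, i.e. x^T A^T y = x^T (A^*) y. Since this holds for all x, y, we must have A^* = A^T. Therefore
A^* =
[[1, 0, -1],
 [-3, 2, -2],
 [-3, 0, -1]].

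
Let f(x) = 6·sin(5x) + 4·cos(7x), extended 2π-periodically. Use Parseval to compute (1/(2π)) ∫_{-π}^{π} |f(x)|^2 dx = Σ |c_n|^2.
Σ |c_n|^2 = 26

Expand |f|^2 and use orthogonality of {sin(nx), cos(mx)} on [-π, π]:
  ∫_{-π}^{π} sin(nx)^2 dx = π, ∫ cos(mx)^2 dx = π, and cross terms integrate to 0.
So ∫_{-π}^{π} f(x)^2 dx = 6^2 · π + 4^2 · π = (36 + 16)π.
Divide by 2π: (36 + 16)/2 = 26.
By Parseval, this equals Σ |c_n|^2.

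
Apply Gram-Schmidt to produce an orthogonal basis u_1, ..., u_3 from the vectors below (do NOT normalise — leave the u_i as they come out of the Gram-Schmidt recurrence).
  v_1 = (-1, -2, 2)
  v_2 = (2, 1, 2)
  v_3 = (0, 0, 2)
Orthogonal basis:
  u_1 = (-1, -2, 2)
  u_2 = (2, 1, 2)
  u_3 = (-4/9, 4/9, 2/9)

Apply the Gram-Schmidt recurrence
  u_1 = v_1
  u_i = v_i − Σ_{j<i} ((v_i · u_j) / (u_j · u_j)) · u_j.

Step by step this gives:
  u_1 = (-1, -2, 2)
  u_2 = (2, 1, 2)
  u_3 = (-4/9, 4/9, 2/9)

Orthogonality check:
  u_2 · u_1 = 0 (should be 0)
  u_3 · u_1 = 0 (should be 0)
  u_3 · u_2 = 0 (should be 0)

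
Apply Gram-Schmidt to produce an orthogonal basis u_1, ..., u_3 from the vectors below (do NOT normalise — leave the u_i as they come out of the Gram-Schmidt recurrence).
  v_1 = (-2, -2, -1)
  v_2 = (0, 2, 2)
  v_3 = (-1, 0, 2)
Orthogonal basis:
  u_1 = (-2, -2, -1)
  u_2 = (-4/3, 2/3, 4/3)
  u_3 = (1/3, -2/3, 2/3)

Apply the Gram-Schmidt recurrence
  u_1 = v_1
  u_i = v_i − Σ_{j<i} ((v_i · u_j) / (u_j · u_j)) · u_j.

Step by step this gives:
  u_1 = (-2, -2, -1)
  u_2 = (-4/3, 2/3, 4/3)
  u_3 = (1/3, -2/3, 2/3)

Orthogonality check:
  u_2 · u_1 = 0 (should be 0)
  u_3 · u_1 = 0 (should be 0)
  u_3 · u_2 = 0 (should be 0)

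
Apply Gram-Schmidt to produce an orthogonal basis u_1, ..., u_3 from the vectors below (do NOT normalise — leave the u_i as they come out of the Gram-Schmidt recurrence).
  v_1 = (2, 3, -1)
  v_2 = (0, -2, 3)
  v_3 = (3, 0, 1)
Orthogonal basis:
  u_1 = (2, 3, -1)
  u_2 = (9/7, -1/14, 33/14)
  u_3 = (119/101, -102/101, -68/101)

Apply the Gram-Schmidt recurrence
  u_1 = v_1
  u_i = v_i − Σ_{j<i} ((v_i · u_j) / (u_j · u_j)) · u_j.

Step by step this gives:
  u_1 = (2, 3, -1)
  u_2 = (9/7, -1/14, 33/14)
  u_3 = (119/101, -102/101, -68/101)

Orthogonality check:
  u_2 · u_1 = 0 (should be 0)
  u_3 · u_1 = 0 (should be 0)
  u_3 · u_2 = 0 (should be 0)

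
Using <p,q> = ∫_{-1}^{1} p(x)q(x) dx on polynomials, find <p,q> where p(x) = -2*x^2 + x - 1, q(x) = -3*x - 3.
<p,q> = 8

Expand the product: p(x)·q(x) = 6*x^3 + 3*x^2 + 3.
∫_{-1}^{1} of each monomial x^k gives [2/(k+1) if k even, 0 if k odd]. Integrating term-by-term (or equivalently evaluating the antiderivative F(x) = 3*x^4/2 + x^3 + 3*x at the endpoints):
  F(1) − F(−1) = 11/2 − (-5/2) = 8.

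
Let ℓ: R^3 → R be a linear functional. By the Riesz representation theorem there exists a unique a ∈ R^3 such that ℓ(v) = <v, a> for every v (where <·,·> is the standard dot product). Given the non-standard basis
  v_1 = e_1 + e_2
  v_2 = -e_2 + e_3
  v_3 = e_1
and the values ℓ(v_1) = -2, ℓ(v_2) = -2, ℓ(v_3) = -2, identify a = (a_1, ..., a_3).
a = (-2, 0, -2)

Write a = (a_1, ..., a_3) in the standard basis. For each basis vector v_i, ℓ(v_i) = <v_i, a> is a linear equation in the a_j's. Collect the n equations into a matrix system V a = ℓ, where row i of V is v_i (expressed in the standard basis). Since V is invertible (lower-triangular with 1s on the diagonal, up to permutation), solve by back-substitution:
  V =
[[1, 1, 0],
 [0, -1, 1],
 [1, 0, 0]]
  V a = (-2, -2, -2)
Solving gives a = (-2, 0, -2).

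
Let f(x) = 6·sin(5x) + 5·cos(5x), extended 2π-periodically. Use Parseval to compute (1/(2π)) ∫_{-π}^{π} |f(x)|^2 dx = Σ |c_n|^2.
Σ |c_n|^2 = 61/2

Expand |f|^2 and use orthogonality of {sin(nx), cos(mx)} on [-π, π]:
  ∫_{-π}^{π} sin(nx)^2 dx = π, ∫ cos(mx)^2 dx = π, and cross terms integrate to 0.
So ∫_{-π}^{π} f(x)^2 dx = 6^2 · π + 5^2 · π = (36 + 25)π.
Divide by 2π: (36 + 25)/2 = 61/2.
By Parseval, this equals Σ |c_n|^2.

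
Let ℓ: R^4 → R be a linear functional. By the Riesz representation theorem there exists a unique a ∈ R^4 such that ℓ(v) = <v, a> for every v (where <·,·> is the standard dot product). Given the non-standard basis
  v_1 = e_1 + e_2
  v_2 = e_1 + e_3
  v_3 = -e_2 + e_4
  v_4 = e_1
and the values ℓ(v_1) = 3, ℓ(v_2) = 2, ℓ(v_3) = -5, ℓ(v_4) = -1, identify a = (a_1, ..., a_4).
a = (-1, 4, 3, -1)

Write a = (a_1, ..., a_4) in the standard basis. For each basis vector v_i, ℓ(v_i) = <v_i, a> is a linear equation in the a_j's. Collect the n equations into a matrix system V a = ℓ, where row i of V is v_i (expressed in the standard basis). Since V is invertible (lower-triangular with 1s on the diagonal, up to permutation), solve by back-substitution:
  V =
[[1, 1, 0, 0],
 [1, 0, 1, 0],
 [0, -1, 0, 1],
 [1, 0, 0, 0]]
  V a = (3, 2, -5, -1)
Solving gives a = (-1, 4, 3, -1).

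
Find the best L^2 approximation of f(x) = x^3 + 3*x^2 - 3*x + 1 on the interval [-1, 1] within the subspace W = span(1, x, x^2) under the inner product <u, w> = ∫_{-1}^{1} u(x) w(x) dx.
g(x) = 3*x^2 - 12*x/5 + 1

The best approximation g ∈ W is the orthogonal projection of f onto W. Writing g = a_0 + a_1 x + a_2 x^2, the coefficients solve the normal equations G · a = b where
  G_{ij} = <φ_i, φ_j> and b_i = <f, φ_i>, with φ_0 = 1, φ_1 = x, φ_2 = x^2.
G =
  [2, 0, 2/3]
  [0, 2/3, 0]
  [2/3, 0, 2/5],
b = (4, -8/5, 28/15).
Solving gives a_0 = 1, a_1 = -12/5, a_2 = 3, so
  g(x) = 3*x^2 - 12*x/5 + 1.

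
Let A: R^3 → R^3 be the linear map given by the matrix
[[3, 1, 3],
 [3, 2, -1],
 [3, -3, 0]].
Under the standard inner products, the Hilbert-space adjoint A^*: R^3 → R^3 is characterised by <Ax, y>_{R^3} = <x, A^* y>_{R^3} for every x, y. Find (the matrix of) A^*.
A^* = A^T =
[[3, 3, 3],
 [1, 2, -3],
 [3, -1, 0]]

For real matrices with standard dot products, the defining identity <Ax, y> = <x, A^* y> gives (Ax)^T y = x^T (A^*) y, i.e. x^T A^T y = x^T (A^*) y. Since this holds for all x, y, we must have A^* = A^T. Therefore
A^* =
[[3, 3, 3],
 [1, 2, -3],
 [3, -1, 0]].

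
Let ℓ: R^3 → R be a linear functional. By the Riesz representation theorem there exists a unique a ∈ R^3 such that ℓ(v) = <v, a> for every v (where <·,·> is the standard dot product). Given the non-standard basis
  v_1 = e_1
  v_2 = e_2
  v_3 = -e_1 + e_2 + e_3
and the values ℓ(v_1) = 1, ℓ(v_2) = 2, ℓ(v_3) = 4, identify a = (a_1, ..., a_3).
a = (1, 2, 3)

Write a = (a_1, ..., a_3) in the standard basis. For each basis vector v_i, ℓ(v_i) = <v_i, a> is a linear equation in the a_j's. Collect the n equations into a matrix system V a = ℓ, where row i of V is v_i (expressed in the standard basis). Since V is invertible (lower-triangular with 1s on the diagonal, up to permutation), solve by back-substitution:
  V =
[[1, 0, 0],
 [0, 1, 0],
 [-1, 1, 1]]
  V a = (1, 2, 4)
Solving gives a = (1, 2, 3).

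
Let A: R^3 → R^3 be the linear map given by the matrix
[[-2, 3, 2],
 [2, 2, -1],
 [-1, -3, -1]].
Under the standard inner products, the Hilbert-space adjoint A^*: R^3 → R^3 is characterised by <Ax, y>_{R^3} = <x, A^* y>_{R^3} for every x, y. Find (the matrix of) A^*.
A^* = A^T =
[[-2, 2, -1],
 [3, 2, -3],
 [2, -1, -1]]

For real matrices with standard dot products, the defining identity <Ax, y> = <x, A^* y> gives (Ax)^T y = x^T (A^*) y, i.e. x^T A^T y = x^T (A^*) y. Since this holds for all x, y, we must have A^* = A^T. Therefore
A^* =
[[-2, 2, -1],
 [3, 2, -3],
 [2, -1, -1]].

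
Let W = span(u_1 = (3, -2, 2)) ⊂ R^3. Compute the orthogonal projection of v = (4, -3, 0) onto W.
proj_W(v) = (54/17, -36/17, 36/17)

Set up U = [u_1 | ... | u_1] ∈ R^(3×1). The projector onto W = col(U) is P = U (U^T U)^(-1) U^T.
Compute U^T U =
  [17],
and U^T v = (18).
Solve U^T U · c = U^T v for the coefficients: c = (18/17). The projection is proj_W(v) = U c.
Check: (v - proj_W(v)) · u_1 = 0  (should be 0).
Result: proj_W(v) = (54/17, -36/17, 36/17).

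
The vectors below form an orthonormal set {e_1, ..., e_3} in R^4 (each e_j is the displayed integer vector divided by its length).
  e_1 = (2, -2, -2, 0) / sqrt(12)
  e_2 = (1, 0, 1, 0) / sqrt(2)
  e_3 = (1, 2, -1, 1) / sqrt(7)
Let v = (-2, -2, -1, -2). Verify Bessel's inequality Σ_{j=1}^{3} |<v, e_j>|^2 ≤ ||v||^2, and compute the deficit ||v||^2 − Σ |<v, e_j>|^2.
Σ |<v, e_j>|^2 = 71/6; ||v||^2 = 13; deficit = 7/6

Write each e_j = u_j / sqrt(<u_j, u_j>) where u_j is the displayed integer vector. Then <v, e_j> = <v, u_j> / sqrt(<u_j, u_j>), so |<v, e_j>|^2 = <v, u_j>^2 / <u_j, u_j>.
Coefficients: <v, e_1> = 2/sqrt(12), <v, e_2> = -3/sqrt(2), <v, e_3> = -7/sqrt(7).
Square and sum: Σ |<v, e_j>|^2 = 71/6.
Compute ||v||^2 = v·v = 13.
Deficit = 13 − 71/6 = 7/6 ≥ 0, confirming Bessel's inequality. (The deficit equals ||v − Σ <v,e_j> e_j||^2, the squared distance from v to span{e_j}.)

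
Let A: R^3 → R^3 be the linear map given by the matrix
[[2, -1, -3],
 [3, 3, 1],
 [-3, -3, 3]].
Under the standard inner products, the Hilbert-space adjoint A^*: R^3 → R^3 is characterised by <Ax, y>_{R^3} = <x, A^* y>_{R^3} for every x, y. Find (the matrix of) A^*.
A^* = A^T =
[[2, 3, -3],
 [-1, 3, -3],
 [-3, 1, 3]]

For real matrices with standard dot products, the defining identity <Ax, y> = <x, A^* y> gives (Ax)^T y = x^T (A^*) y, i.e. x^T A^T y = x^T (A^*) y. Since this holds for all x, y, we must have A^* = A^T. Therefore
A^* =
[[2, 3, -3],
 [-1, 3, -3],
 [-3, 1, 3]].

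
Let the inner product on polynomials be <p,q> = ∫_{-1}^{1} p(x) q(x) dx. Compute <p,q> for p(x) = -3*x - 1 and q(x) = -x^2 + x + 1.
<p,q> = -10/3

Expand the product: p(x)·q(x) = 3*x^3 - 2*x^2 - 4*x - 1.
∫_{-1}^{1} of each monomial x^k gives [2/(k+1) if k even, 0 if k odd]. Integrating term-by-term (or equivalently evaluating the antiderivative F(x) = 3*x^4/4 - 2*x^3/3 - 2*x^2 - x at the endpoints):
  F(1) − F(−1) = -35/12 − (5/12) = -10/3.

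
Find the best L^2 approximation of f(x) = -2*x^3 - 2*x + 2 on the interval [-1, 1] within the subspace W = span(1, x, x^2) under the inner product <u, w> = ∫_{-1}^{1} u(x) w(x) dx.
g(x) = 2 - 16*x/5

The best approximation g ∈ W is the orthogonal projection of f onto W. Writing g = a_0 + a_1 x + a_2 x^2, the coefficients solve the normal equations G · a = b where
  G_{ij} = <φ_i, φ_j> and b_i = <f, φ_i>, with φ_0 = 1, φ_1 = x, φ_2 = x^2.
G =
  [2, 0, 2/3]
  [0, 2/3, 0]
  [2/3, 0, 2/5],
b = (4, -32/15, 4/3).
Solving gives a_0 = 2, a_1 = -16/5, a_2 = 0, so
  g(x) = 2 - 16*x/5.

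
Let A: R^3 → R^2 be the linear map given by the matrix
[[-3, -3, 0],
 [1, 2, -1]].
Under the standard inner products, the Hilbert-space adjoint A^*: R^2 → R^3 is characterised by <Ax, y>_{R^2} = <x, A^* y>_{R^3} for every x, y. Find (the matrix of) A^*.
A^* = A^T =
[[-3, 1],
 [-3, 2],
 [0, -1]]

For real matrices with standard dot products, the defining identity <Ax, y> = <x, A^* y> gives (Ax)^T y = x^T (A^*) y, i.e. x^T A^T y = x^T (A^*) y. Since this holds for all x, y, we must have A^* = A^T. Therefore
A^* =
[[-3, 1],
 [-3, 2],
 [0, -1]].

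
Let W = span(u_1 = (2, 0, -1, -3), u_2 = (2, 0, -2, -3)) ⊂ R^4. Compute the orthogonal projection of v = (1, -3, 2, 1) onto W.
proj_W(v) = (-2/13, 0, 2, 3/13)

Set up U = [u_1 | ... | u_2] ∈ R^(4×2). The projector onto W = col(U) is P = U (U^T U)^(-1) U^T.
Compute U^T U =
  [14, 15]
  [15, 17],
and U^T v = (-3, -5).
Solve U^T U · c = U^T v for the coefficients: c = (24/13, -25/13). The projection is proj_W(v) = U c.
Check: (v - proj_W(v)) · u_1 = 0  (should be 0).
Check: (v - proj_W(v)) · u_2 = 0  (should be 0).
Result: proj_W(v) = (-2/13, 0, 2, 3/13).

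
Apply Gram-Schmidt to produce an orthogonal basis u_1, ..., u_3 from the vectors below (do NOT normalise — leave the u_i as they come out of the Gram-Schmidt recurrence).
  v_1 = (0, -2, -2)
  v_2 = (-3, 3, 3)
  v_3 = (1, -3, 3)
Orthogonal basis:
  u_1 = (0, -2, -2)
  u_2 = (-3, 0, 0)
  u_3 = (0, -3, 3)

Apply the Gram-Schmidt recurrence
  u_1 = v_1
  u_i = v_i − Σ_{j<i} ((v_i · u_j) / (u_j · u_j)) · u_j.

Step by step this gives:
  u_1 = (0, -2, -2)
  u_2 = (-3, 0, 0)
  u_3 = (0, -3, 3)

Orthogonality check:
  u_2 · u_1 = 0 (should be 0)
  u_3 · u_1 = 0 (should be 0)
  u_3 · u_2 = 0 (should be 0)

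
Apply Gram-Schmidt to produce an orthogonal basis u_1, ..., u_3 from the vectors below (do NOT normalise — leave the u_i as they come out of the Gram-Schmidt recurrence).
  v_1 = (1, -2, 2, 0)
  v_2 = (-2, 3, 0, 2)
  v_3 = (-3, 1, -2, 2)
Orthogonal basis:
  u_1 = (1, -2, 2, 0)
  u_2 = (-10/9, 11/9, 16/9, 2)
  u_3 = (-128/89, -144/89, -80/89, 88/89)

Apply the Gram-Schmidt recurrence
  u_1 = v_1
  u_i = v_i − Σ_{j<i} ((v_i · u_j) / (u_j · u_j)) · u_j.

Step by step this gives:
  u_1 = (1, -2, 2, 0)
  u_2 = (-10/9, 11/9, 16/9, 2)
  u_3 = (-128/89, -144/89, -80/89, 88/89)

Orthogonality check:
  u_2 · u_1 = 0 (should be 0)
  u_3 · u_1 = 0 (should be 0)
  u_3 · u_2 = 0 (should be 0)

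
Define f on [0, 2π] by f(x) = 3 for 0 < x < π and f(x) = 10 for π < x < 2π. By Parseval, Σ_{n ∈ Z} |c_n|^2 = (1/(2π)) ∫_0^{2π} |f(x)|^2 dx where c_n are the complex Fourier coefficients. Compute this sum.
Σ |c_n|^2 = 109/2

Parseval equates the L^2 energy of f (normalised by 1/(2π)) with the ℓ^2 sum of its Fourier coefficients: (1/(2π)) ∫_0^{2π} |f|^2 = Σ |c_n|^2.
Compute the left side: (1/(2π)) [∫_0^π 3^2 dx + ∫_π^{2π} 10^2 dx] = (1/(2π)) · (9π + 100π) = (9 + 100)/2 = 109/2.
So Σ_{n ∈ Z} |c_n|^2 = 109/2.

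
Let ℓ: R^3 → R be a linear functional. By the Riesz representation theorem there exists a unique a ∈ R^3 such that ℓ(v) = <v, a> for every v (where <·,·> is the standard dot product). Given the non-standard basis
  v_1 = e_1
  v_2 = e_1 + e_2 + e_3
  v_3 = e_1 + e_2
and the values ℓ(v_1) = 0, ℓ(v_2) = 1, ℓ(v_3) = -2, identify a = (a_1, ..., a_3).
a = (0, -2, 3)

Write a = (a_1, ..., a_3) in the standard basis. For each basis vector v_i, ℓ(v_i) = <v_i, a> is a linear equation in the a_j's. Collect the n equations into a matrix system V a = ℓ, where row i of V is v_i (expressed in the standard basis). Since V is invertible (lower-triangular with 1s on the diagonal, up to permutation), solve by back-substitution:
  V =
[[1, 0, 0],
 [1, 1, 1],
 [1, 1, 0]]
  V a = (0, 1, -2)
Solving gives a = (0, -2, 3).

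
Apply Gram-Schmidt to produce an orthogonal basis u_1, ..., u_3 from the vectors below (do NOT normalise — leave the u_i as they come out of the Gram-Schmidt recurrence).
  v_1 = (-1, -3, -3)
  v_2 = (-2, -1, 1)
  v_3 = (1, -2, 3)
Orthogonal basis:
  u_1 = (-1, -3, -3)
  u_2 = (-36/19, -13/19, 25/19)
  u_3 = (21/11, -49/22, 35/22)

Apply the Gram-Schmidt recurrence
  u_1 = v_1
  u_i = v_i − Σ_{j<i} ((v_i · u_j) / (u_j · u_j)) · u_j.

Step by step this gives:
  u_1 = (-1, -3, -3)
  u_2 = (-36/19, -13/19, 25/19)
  u_3 = (21/11, -49/22, 35/22)

Orthogonality check:
  u_2 · u_1 = 0 (should be 0)
  u_3 · u_1 = 0 (should be 0)
  u_3 · u_2 = 0 (should be 0)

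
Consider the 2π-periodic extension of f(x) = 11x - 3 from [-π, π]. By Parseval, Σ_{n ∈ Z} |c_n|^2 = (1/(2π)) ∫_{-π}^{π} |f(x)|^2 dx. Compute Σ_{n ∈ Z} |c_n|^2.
Σ |c_n|^2 = 121π^2/3 + 9

Expand and integrate term by term over [-π, π]:
  ∫ (11x)^2 dx = 121·(2π^3/3); ∫ 2·11·(-3)·x dx = 0 (odd integrand); ∫ (-3)^2 dx = 9·2π.
So (1/(2π)) ∫_{-π}^{π} (11x - 3)^2 dx = 121π^2/3 + 9 = 121π^2/3 + 9.
Parseval ⇒ Σ |c_n|^2 = 121π^2/3 + 9.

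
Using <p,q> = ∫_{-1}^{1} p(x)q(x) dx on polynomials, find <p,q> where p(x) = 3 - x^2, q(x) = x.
<p,q> = 0

Expand the product: p(x)·q(x) = -x^3 + 3*x.
∫_{-1}^{1} of each monomial x^k gives [2/(k+1) if k even, 0 if k odd]. Integrating term-by-term (or equivalently evaluating the antiderivative F(x) = -x^4/4 + 3*x^2/2 at the endpoints):
  F(1) − F(−1) = 5/4 − (5/4) = 0.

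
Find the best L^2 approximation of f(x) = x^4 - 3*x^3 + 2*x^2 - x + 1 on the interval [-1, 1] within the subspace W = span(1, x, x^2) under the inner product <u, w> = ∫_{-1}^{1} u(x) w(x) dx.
g(x) = 20*x^2/7 - 14*x/5 + 32/35

The best approximation g ∈ W is the orthogonal projection of f onto W. Writing g = a_0 + a_1 x + a_2 x^2, the coefficients solve the normal equations G · a = b where
  G_{ij} = <φ_i, φ_j> and b_i = <f, φ_i>, with φ_0 = 1, φ_1 = x, φ_2 = x^2.
G =
  [2, 0, 2/3]
  [0, 2/3, 0]
  [2/3, 0, 2/5],
b = (56/15, -28/15, 184/105).
Solving gives a_0 = 32/35, a_1 = -14/5, a_2 = 20/7, so
  g(x) = 20*x^2/7 - 14*x/5 + 32/35.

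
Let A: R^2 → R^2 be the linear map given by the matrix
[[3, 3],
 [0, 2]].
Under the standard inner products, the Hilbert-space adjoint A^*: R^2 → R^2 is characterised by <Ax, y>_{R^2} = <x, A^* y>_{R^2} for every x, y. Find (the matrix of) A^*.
A^* = A^T =
[[3, 0],
 [3, 2]]

For real matrices with standard dot products, the defining identity <Ax, y> = <x, A^* y> gives (Ax)^T y = x^T (A^*) y, i.e. x^T A^T y = x^T (A^*) y. Since this holds for all x, y, we must have A^* = A^T. Therefore
A^* =
[[3, 0],
 [3, 2]].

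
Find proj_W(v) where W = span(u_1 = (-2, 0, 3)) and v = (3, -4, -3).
proj_W(v) = (30/13, 0, -45/13)

Set up U = [u_1 | ... | u_1] ∈ R^(3×1). The projector onto W = col(U) is P = U (U^T U)^(-1) U^T.
Compute U^T U =
  [13],
and U^T v = (-15).
Solve U^T U · c = U^T v for the coefficients: c = (-15/13). The projection is proj_W(v) = U c.
Check: (v - proj_W(v)) · u_1 = 0  (should be 0).
Result: proj_W(v) = (30/13, 0, -45/13).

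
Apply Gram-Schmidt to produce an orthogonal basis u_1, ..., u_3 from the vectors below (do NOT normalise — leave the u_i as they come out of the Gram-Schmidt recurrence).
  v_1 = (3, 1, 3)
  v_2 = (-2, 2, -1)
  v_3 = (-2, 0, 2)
Orthogonal basis:
  u_1 = (3, 1, 3)
  u_2 = (-17/19, 45/19, 2/19)
  u_3 = (-105/61, -45/61, 120/61)

Apply the Gram-Schmidt recurrence
  u_1 = v_1
  u_i = v_i − Σ_{j<i} ((v_i · u_j) / (u_j · u_j)) · u_j.

Step by step this gives:
  u_1 = (3, 1, 3)
  u_2 = (-17/19, 45/19, 2/19)
  u_3 = (-105/61, -45/61, 120/61)

Orthogonality check:
  u_2 · u_1 = 0 (should be 0)
  u_3 · u_1 = 0 (should be 0)
  u_3 · u_2 = 0 (should be 0)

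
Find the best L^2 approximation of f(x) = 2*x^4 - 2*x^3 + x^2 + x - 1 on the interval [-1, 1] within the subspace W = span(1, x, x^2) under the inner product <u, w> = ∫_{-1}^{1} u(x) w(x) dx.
g(x) = 19*x^2/7 - x/5 - 41/35

The best approximation g ∈ W is the orthogonal projection of f onto W. Writing g = a_0 + a_1 x + a_2 x^2, the coefficients solve the normal equations G · a = b where
  G_{ij} = <φ_i, φ_j> and b_i = <f, φ_i>, with φ_0 = 1, φ_1 = x, φ_2 = x^2.
G =
  [2, 0, 2/3]
  [0, 2/3, 0]
  [2/3, 0, 2/5],
b = (-8/15, -2/15, 32/105).
Solving gives a_0 = -41/35, a_1 = -1/5, a_2 = 19/7, so
  g(x) = 19*x^2/7 - x/5 - 41/35.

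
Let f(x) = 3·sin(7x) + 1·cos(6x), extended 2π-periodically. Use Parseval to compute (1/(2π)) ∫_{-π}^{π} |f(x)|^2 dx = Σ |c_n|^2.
Σ |c_n|^2 = 5

Expand |f|^2 and use orthogonality of {sin(nx), cos(mx)} on [-π, π]:
  ∫_{-π}^{π} sin(nx)^2 dx = π, ∫ cos(mx)^2 dx = π, and cross terms integrate to 0.
So ∫_{-π}^{π} f(x)^2 dx = 3^2 · π + 1^2 · π = (9 + 1)π.
Divide by 2π: (9 + 1)/2 = 5.
By Parseval, this equals Σ |c_n|^2.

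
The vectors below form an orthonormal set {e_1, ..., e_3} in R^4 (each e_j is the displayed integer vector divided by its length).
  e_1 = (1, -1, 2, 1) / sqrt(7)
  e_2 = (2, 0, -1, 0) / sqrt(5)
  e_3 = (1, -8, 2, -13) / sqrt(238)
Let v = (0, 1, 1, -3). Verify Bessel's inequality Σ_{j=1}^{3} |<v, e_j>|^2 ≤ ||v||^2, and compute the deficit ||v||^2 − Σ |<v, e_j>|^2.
Σ |<v, e_j>|^2 = 909/170; ||v||^2 = 11; deficit = 961/170

Write each e_j = u_j / sqrt(<u_j, u_j>) where u_j is the displayed integer vector. Then <v, e_j> = <v, u_j> / sqrt(<u_j, u_j>), so |<v, e_j>|^2 = <v, u_j>^2 / <u_j, u_j>.
Coefficients: <v, e_1> = -2/sqrt(7), <v, e_2> = -1/sqrt(5), <v, e_3> = 33/sqrt(238).
Square and sum: Σ |<v, e_j>|^2 = 909/170.
Compute ||v||^2 = v·v = 11.
Deficit = 11 − 909/170 = 961/170 ≥ 0, confirming Bessel's inequality. (The deficit equals ||v − Σ <v,e_j> e_j||^2, the squared distance from v to span{e_j}.)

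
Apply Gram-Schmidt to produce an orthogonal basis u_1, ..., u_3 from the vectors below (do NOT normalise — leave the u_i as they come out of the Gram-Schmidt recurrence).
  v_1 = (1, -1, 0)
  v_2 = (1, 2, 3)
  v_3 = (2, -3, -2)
Orthogonal basis:
  u_1 = (1, -1, 0)
  u_2 = (3/2, 3/2, 3)
  u_3 = (1/3, 1/3, -1/3)

Apply the Gram-Schmidt recurrence
  u_1 = v_1
  u_i = v_i − Σ_{j<i} ((v_i · u_j) / (u_j · u_j)) · u_j.

Step by step this gives:
  u_1 = (1, -1, 0)
  u_2 = (3/2, 3/2, 3)
  u_3 = (1/3, 1/3, -1/3)

Orthogonality check:
  u_2 · u_1 = 0 (should be 0)
  u_3 · u_1 = 0 (should be 0)
  u_3 · u_2 = 0 (should be 0)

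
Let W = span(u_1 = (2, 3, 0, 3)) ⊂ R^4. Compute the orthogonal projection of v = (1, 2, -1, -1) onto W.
proj_W(v) = (5/11, 15/22, 0, 15/22)

Set up U = [u_1 | ... | u_1] ∈ R^(4×1). The projector onto W = col(U) is P = U (U^T U)^(-1) U^T.
Compute U^T U =
  [22],
and U^T v = (5).
Solve U^T U · c = U^T v for the coefficients: c = (5/22). The projection is proj_W(v) = U c.
Check: (v - proj_W(v)) · u_1 = 0  (should be 0).
Result: proj_W(v) = (5/11, 15/22, 0, 15/22).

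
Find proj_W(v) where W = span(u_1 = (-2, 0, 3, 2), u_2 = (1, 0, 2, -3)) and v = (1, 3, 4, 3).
proj_W(v) = (-16/9, 0, 368/117, 176/117)

Set up U = [u_1 | ... | u_2] ∈ R^(4×2). The projector onto W = col(U) is P = U (U^T U)^(-1) U^T.
Compute U^T U =
  [17, -2]
  [-2, 14],
and U^T v = (16, 0).
Solve U^T U · c = U^T v for the coefficients: c = (112/117, 16/117). The projection is proj_W(v) = U c.
Check: (v - proj_W(v)) · u_1 = 0  (should be 0).
Check: (v - proj_W(v)) · u_2 = 0  (should be 0).
Result: proj_W(v) = (-16/9, 0, 368/117, 176/117).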